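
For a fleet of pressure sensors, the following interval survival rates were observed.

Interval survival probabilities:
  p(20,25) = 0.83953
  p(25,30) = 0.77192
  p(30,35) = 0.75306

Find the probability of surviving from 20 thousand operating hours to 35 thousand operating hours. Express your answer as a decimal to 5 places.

0.48802

P(survive 20→35) = 0.83953 × 0.77192 × 0.75306.
= 0.488021.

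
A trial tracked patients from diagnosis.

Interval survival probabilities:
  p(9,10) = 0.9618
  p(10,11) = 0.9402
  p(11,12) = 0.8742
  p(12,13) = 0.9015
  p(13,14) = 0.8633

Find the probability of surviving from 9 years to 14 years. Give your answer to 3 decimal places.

Survival from 9 to 14 is the product of surviving each interval: 0.9618 × 0.9402 × 0.8742 × 0.9015 × 0.8633.
= 0.615238.

0.615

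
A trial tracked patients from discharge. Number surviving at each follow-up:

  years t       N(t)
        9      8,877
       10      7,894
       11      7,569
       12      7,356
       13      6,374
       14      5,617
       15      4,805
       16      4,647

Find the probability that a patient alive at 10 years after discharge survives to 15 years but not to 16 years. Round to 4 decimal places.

This is the probability of reaching 15 but not 16, conditional on being alive at 10: (N(15) − N(16)) / N(10).
= (4,805 − 4,647) / 7,894 = 158 / 7,894 = 0.020015.

0.0200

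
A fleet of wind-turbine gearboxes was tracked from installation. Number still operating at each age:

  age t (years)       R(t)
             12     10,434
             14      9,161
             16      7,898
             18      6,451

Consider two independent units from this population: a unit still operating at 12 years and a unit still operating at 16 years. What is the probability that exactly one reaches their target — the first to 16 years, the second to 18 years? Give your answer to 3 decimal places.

p₁ = R(16)/R(12) = 7,898/10,434 = 0.756948; p₂ = R(18)/R(16) = 6,451/7,898 = 0.816789.
P(exactly one) = p₁(1−p₂) + (1−p₁)p₂ = 0.138681 + 0.198522 = 0.337203.

0.337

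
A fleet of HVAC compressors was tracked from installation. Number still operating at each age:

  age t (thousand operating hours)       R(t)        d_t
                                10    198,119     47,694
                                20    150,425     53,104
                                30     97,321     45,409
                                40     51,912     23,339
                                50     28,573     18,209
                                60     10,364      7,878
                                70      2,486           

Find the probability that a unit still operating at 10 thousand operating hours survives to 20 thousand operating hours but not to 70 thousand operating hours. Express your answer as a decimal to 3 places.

This is the probability of reaching 20 but not 70, conditional on being operational at 10: (R(20) − R(70)) / R(10).
= (150,425 − 2,486) / 198,119 = 147,939 / 198,119 = 0.746718.

0.747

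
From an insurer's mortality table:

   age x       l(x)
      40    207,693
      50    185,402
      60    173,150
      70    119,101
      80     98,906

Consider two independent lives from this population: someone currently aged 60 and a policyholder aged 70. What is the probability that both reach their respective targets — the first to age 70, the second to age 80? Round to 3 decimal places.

0.571

p₁ = l(70)/l(60) = 119,101/173,150 = 0.687849; p₂ = l(80)/l(70) = 98,906/119,101 = 0.830438.
P(both) = p₁ × p₂ = 0.687849 × 0.830438 = 0.571216.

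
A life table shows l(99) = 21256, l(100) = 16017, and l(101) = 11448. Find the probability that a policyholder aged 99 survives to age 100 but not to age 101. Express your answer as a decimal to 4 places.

0.2150

This is the probability of reaching 100 but not 101, conditional on being alive at 99: (l(100) − l(101)) / l(99).
= (16017 − 11448) / 21256 = 4569 / 21256 = 0.214951.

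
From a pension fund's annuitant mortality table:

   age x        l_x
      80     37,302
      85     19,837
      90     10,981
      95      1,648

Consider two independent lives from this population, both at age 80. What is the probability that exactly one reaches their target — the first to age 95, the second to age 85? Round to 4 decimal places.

p₁ = l_95/l_80 = 1,648/37,302 = 0.044180; p₂ = l_85/l_80 = 19,837/37,302 = 0.531795.
P(exactly one) = p₁(1−p₂) + (1−p₁)p₂ = 0.020685 + 0.508300 = 0.528986.

0.5290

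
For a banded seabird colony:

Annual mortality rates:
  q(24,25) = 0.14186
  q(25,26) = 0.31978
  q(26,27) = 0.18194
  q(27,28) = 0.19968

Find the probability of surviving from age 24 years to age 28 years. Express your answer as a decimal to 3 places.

P(survive 24→28) = (1 − 0.14186) × (1 − 0.31978) × (1 − 0.18194) × (1 − 0.19968).
= 0.85814 × 0.68022 × 0.81806 × 0.80032 = 0.382170.

0.382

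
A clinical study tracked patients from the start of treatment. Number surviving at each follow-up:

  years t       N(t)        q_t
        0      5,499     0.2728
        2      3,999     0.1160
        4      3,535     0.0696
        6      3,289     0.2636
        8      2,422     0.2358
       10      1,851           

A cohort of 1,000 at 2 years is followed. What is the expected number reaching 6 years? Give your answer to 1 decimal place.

The relevant probability is 3,289/3,999 = 0.822456.
Expected number = 1,000 × 0.822456 = 822.5.

822.5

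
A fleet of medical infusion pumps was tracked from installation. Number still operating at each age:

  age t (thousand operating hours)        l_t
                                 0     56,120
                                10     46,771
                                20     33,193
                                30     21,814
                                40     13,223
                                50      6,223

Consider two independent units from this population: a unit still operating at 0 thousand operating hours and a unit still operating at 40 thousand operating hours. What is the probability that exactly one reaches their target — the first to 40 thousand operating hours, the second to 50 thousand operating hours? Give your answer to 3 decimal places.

p₁ = l_40/l_0 = 13,223/56,120 = 0.235620; p₂ = l_50/l_40 = 6,223/13,223 = 0.470619.
P(exactly one) = p₁(1−p₂) + (1−p₁)p₂ = 0.124733 + 0.359732 = 0.484465.

0.484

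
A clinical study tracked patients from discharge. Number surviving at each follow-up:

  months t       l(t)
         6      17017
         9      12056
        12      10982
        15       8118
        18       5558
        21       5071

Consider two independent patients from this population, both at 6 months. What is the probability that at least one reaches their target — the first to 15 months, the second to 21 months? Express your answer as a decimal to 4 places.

0.6329

p₁ = l(15)/l(6) = 8118/17017 = 0.477052; p₂ = l(21)/l(6) = 5071/17017 = 0.297996.
P(at least one) = 1 − (1−p₁)(1−p₂) = 1 − 0.522948 × 0.702004 = 0.632888.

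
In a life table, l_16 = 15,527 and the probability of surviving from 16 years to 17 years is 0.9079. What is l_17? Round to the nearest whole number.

l_17 = l_16 × p = 15,527 × 0.9079 = 14097.

14097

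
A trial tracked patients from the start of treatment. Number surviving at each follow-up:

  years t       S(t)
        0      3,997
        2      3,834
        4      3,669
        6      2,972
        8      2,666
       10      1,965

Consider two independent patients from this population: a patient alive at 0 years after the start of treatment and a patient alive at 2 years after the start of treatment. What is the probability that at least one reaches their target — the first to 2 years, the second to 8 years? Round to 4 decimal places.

0.9876

p₁ = S(2)/S(0) = 3,834/3,997 = 0.959219; p₂ = S(8)/S(2) = 2,666/3,834 = 0.695357.
P(at least one) = 1 − (1−p₁)(1−p₂) = 1 − 0.040781 × 0.304643 = 0.987576.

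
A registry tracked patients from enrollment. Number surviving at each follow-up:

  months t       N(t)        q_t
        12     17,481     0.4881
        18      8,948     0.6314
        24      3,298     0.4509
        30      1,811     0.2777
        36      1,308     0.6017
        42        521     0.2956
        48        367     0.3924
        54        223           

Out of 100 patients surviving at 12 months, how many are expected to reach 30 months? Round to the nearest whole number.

The relevant probability is 1,811/17,481 = 0.103598.
Expected number = 100 × 0.103598 = 10.

10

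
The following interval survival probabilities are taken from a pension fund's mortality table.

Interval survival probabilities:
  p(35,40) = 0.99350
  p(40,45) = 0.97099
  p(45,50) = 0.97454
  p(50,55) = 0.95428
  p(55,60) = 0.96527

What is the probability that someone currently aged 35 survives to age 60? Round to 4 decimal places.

Chaining the interval survival probabilities: 0.99350 × 0.97099 × 0.97454 × 0.95428 × 0.96527.
= 0.865978.

0.8660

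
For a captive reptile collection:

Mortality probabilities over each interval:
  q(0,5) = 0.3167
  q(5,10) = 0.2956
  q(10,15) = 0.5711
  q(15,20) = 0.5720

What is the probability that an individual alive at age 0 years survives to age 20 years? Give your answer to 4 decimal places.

0.0884

Survival from 0 to 20 is the product of surviving each interval: (1 − 0.3167) × (1 − 0.2956) × (1 − 0.5711) × (1 − 0.5720).
= 0.6833 × 0.7044 × 0.4289 × 0.4280 = 0.088355.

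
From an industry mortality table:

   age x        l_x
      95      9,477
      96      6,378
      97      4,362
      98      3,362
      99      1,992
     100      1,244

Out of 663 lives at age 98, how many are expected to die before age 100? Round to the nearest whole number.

418

The relevant probability is 1 − 1,244/3,362 = 0.629982.
Expected number = 663 × 0.629982 = 418.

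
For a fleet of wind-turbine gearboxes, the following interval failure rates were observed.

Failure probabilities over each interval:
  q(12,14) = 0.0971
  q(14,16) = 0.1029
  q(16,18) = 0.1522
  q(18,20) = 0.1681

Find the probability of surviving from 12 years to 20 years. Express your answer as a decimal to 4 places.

0.5713

Survival from 12 to 20 is the product of surviving each interval: (1 − 0.0971) × (1 − 0.1029) × (1 − 0.1522) × (1 − 0.1681).
= 0.9029 × 0.8971 × 0.8478 × 0.8319 = 0.571275.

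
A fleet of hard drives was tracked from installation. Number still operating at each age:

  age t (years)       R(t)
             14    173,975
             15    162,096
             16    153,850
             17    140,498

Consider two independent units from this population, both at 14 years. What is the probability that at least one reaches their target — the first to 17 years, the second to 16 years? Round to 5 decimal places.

0.97774

p₁ = R(17)/R(14) = 140,498/173,975 = 0.807576; p₂ = R(16)/R(14) = 153,850/173,975 = 0.884322.
P(at least one) = 1 − (1−p₁)(1−p₂) = 1 − 0.192424 × 0.115678 = 0.977741.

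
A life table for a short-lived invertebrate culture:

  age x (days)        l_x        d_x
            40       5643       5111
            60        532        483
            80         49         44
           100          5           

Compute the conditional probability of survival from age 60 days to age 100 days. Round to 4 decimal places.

0.0094

The conditional survival probability is l_100/l_60 = 5/532 = 0.009398.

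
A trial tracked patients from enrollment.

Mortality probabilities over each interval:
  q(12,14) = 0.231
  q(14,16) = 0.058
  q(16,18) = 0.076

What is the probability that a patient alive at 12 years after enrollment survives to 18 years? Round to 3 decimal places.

0.669

Survival from 12 to 18 is the product of surviving each interval: (1 − 0.231) × (1 − 0.058) × (1 − 0.076).
= 0.769 × 0.942 × 0.924 = 0.669344.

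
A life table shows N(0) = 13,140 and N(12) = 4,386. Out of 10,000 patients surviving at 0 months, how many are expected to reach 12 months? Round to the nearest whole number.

The relevant probability is 4,386/13,140 = 0.333790.
Expected number = 10,000 × 0.333790 = 3338.

3338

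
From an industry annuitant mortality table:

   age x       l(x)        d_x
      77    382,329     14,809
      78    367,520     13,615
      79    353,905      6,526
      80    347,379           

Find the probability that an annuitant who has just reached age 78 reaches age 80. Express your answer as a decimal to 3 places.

The conditional survival probability is l(80)/l(78) = 347,379/367,520 = 0.945198.

0.945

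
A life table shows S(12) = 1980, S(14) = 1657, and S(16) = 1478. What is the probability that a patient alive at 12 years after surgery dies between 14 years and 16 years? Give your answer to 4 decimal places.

This is the probability of reaching 14 but not 16, conditional on being alive at 12: (S(14) − S(16)) / S(12).
= (1657 − 1478) / 1980 = 179 / 1980 = 0.090404.

0.0904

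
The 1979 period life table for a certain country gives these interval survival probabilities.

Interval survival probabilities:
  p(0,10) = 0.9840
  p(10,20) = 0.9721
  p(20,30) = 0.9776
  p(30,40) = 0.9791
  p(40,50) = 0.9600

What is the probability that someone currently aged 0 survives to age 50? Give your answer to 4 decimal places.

0.8790

Survival from 0 to 50 is the product of surviving each interval: 0.9840 × 0.9721 × 0.9776 × 0.9791 × 0.9600.
= 0.878953.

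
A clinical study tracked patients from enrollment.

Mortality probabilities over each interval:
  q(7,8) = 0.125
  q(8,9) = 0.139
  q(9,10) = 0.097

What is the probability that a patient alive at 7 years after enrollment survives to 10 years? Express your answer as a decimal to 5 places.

Survival from 7 to 10 is the product of surviving each interval: (1 − 0.125) × (1 − 0.139) × (1 − 0.097).
= 0.875 × 0.861 × 0.903 = 0.680298.

0.68030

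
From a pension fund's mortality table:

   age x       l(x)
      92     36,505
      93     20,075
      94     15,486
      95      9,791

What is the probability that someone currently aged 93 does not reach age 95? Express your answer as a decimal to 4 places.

0.5123

P(die before 95 | alive at 93) = 1 − l(95)/l(93) = 1 − 9,791/20,075 = (10,284)/20,075 = 0.512279.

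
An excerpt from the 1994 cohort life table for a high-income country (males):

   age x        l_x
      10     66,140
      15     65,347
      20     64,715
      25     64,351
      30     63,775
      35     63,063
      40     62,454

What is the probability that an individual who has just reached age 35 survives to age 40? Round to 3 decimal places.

0.990

We want 5p35 = l_40/l_35.
The conditional survival probability is l_40/l_35 = 62,454/63,063 = 0.990343.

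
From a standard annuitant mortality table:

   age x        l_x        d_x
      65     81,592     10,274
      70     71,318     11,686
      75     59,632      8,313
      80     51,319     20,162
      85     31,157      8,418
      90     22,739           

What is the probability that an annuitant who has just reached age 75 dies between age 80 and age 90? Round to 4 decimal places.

We want 5|10q75 = (l_80 − l_90)/l_75.
This is the probability of reaching 80 but not 90, conditional on being alive at 75: (l_80 − l_90) / l_75.
= (51,319 − 22,739) / 59,632 = 28,580 / 59,632 = 0.479273.

0.4793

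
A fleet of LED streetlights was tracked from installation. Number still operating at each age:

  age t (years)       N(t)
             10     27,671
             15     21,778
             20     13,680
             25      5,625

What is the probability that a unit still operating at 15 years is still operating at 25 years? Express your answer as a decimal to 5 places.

The conditional survival probability is N(25)/N(15) = 5,625/21,778 = 0.258288.

0.25829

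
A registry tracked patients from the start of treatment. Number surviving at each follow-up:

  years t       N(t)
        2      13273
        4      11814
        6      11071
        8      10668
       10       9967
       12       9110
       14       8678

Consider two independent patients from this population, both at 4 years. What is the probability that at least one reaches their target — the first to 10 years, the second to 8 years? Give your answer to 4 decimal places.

p₁ = N(10)/N(4) = 9967/11814 = 0.843660; p₂ = N(8)/N(4) = 10668/11814 = 0.902996.
P(at least one) = 1 − (1−p₁)(1−p₂) = 1 − 0.156340 × 0.097004 = 0.984834.

0.9848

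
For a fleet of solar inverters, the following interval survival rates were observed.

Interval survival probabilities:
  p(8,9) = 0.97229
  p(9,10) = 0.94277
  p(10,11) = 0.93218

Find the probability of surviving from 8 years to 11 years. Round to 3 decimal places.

0.854

Chaining the interval survival probabilities: 0.97229 × 0.94277 × 0.93218.
= 0.854479.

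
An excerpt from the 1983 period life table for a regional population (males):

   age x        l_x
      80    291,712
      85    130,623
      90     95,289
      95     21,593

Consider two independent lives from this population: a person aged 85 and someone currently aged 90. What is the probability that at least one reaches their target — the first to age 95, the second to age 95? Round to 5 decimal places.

0.35445

p₁ = l_95/l_85 = 21,593/130,623 = 0.165308; p₂ = l_95/l_90 = 21,593/95,289 = 0.226605.
P(at least one) = 1 − (1−p₁)(1−p₂) = 1 − 0.834692 × 0.773395 = 0.354453.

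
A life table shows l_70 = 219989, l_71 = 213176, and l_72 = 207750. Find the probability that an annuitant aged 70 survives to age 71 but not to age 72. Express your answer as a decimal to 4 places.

0.0247

We want 1|1q70 = (l_71 − l_72)/l_70.
This is the probability of reaching 71 but not 72, conditional on being alive at 70: (l_71 − l_72) / l_70.
= (213176 − 207750) / 219989 = 5426 / 219989 = 0.024665.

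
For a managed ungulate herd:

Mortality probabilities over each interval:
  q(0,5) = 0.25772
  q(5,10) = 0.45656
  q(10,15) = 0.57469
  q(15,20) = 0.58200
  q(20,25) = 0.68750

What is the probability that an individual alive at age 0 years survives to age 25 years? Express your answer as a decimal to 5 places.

Survival from 0 to 25 is the product of surviving each interval: (1 − 0.25772) × (1 − 0.45656) × (1 − 0.57469) × (1 − 0.58200) × (1 − 0.68750).
= 0.74228 × 0.54344 × 0.42531 × 0.41800 × 0.31250 = 0.022410.

0.02241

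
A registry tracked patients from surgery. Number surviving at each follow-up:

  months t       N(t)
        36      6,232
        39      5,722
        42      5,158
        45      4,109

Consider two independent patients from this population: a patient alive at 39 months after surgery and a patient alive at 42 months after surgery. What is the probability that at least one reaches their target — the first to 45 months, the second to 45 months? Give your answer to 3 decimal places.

0.943

p₁ = N(45)/N(39) = 4,109/5,722 = 0.718106; p₂ = N(45)/N(42) = 4,109/5,158 = 0.796627.
P(at least one) = 1 − (1−p₁)(1−p₂) = 1 − 0.281894 × 0.203373 = 0.942670.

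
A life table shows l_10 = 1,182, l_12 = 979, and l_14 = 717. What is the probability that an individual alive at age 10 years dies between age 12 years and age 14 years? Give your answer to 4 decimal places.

0.2217

This is the probability of reaching 12 but not 14, conditional on being alive at 10: (l_12 − l_14) / l_10.
= (979 − 717) / 1,182 = 262 / 1,182 = 0.221658.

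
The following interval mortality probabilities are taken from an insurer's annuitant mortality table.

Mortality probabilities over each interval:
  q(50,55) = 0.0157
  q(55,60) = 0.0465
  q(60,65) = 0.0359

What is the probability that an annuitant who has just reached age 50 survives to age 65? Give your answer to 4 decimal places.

0.9048

Chaining the interval survival probabilities: (1 − 0.0157) × (1 − 0.0465) × (1 − 0.0359).
= 0.9843 × 0.9535 × 0.9641 = 0.904837.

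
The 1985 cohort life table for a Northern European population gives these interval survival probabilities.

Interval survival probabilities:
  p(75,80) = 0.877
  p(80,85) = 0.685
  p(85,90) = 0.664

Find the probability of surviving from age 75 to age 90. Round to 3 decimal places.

0.399

Chaining the interval survival probabilities: 0.877 × 0.685 × 0.664.
= 0.398895.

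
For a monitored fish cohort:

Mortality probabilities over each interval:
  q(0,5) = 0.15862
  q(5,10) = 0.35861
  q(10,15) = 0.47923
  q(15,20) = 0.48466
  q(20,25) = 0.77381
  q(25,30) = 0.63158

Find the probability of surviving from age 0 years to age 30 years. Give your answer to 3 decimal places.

0.012

P(survive 0→30) = (1 − 0.15862) × (1 − 0.35861) × (1 − 0.47923) × (1 − 0.48466) × (1 − 0.77381) × (1 − 0.63158).
= 0.84138 × 0.64139 × 0.52077 × 0.51534 × 0.22619 × 0.36842 = 0.012069.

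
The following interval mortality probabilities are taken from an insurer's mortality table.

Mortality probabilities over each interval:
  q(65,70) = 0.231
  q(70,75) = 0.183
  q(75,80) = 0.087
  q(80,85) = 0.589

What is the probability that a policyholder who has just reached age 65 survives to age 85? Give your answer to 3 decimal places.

0.236

Survival from 65 to 85 is the product of surviving each interval: (1 − 0.231) × (1 − 0.183) × (1 − 0.087) × (1 − 0.589).
= 0.769 × 0.817 × 0.913 × 0.411 = 0.235755.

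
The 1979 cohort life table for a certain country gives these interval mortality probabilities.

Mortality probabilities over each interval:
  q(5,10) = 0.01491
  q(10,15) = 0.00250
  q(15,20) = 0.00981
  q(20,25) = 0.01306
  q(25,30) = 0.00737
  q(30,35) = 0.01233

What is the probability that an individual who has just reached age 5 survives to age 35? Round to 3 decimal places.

0.941

Chaining the interval survival probabilities: (1 − 0.01491) × (1 − 0.00250) × (1 − 0.00981) × (1 − 0.01306) × (1 − 0.00737) × (1 − 0.01233).
= 0.98509 × 0.99750 × 0.99019 × 0.98694 × 0.99263 × 0.98767 = 0.941450.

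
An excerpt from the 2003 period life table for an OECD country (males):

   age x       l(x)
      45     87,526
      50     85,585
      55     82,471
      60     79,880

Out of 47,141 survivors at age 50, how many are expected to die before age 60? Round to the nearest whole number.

3142

The relevant probability is 1 − 79,880/85,585 = 0.066659.
Expected number = 47,141 × 0.066659 = 3142.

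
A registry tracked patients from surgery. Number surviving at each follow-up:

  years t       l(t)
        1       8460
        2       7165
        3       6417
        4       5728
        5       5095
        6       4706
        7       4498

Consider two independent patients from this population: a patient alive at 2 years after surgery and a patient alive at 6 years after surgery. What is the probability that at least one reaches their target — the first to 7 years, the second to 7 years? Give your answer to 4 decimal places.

p₁ = l(7)/l(2) = 4498/7165 = 0.627774; p₂ = l(7)/l(6) = 4498/4706 = 0.955801.
P(at least one) = 1 − (1−p₁)(1−p₂) = 1 − 0.372226 × 0.044199 = 0.983548.

0.9835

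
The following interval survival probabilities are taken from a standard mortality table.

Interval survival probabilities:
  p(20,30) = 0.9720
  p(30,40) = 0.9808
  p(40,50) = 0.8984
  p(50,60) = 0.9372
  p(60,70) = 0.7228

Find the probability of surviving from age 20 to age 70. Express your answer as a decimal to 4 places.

The overall survival probability is 0.9720 × 0.9808 × 0.8984 × 0.9372 × 0.7228.
= 0.580186.

0.5802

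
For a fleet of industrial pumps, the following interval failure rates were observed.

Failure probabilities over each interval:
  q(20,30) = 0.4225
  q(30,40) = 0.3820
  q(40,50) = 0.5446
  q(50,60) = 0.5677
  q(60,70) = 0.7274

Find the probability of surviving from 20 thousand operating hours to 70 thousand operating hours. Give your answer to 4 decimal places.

Chaining the interval survival probabilities: (1 − 0.4225) × (1 − 0.3820) × (1 − 0.5446) × (1 − 0.5677) × (1 − 0.7274).
= 0.5775 × 0.6180 × 0.4554 × 0.4323 × 0.2726 = 0.019153.

0.0192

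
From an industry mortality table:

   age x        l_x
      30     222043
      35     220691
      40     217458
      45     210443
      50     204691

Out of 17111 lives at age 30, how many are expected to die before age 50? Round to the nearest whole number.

The relevant probability is 1 − 204691/222043 = 0.078147.
Expected number = 17111 × 0.078147 = 1337.

1337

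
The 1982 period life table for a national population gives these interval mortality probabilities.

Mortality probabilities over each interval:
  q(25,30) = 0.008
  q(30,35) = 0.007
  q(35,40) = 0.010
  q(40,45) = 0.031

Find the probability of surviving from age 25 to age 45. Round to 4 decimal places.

Survival from 25 to 45 is the product of surviving each interval: (1 − 0.008) × (1 − 0.007) × (1 − 0.010) × (1 − 0.031).
= 0.992 × 0.993 × 0.990 × 0.969 = 0.944974.

0.9450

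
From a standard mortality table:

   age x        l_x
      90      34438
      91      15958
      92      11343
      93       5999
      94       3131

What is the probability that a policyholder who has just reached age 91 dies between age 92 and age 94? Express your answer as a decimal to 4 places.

0.5146

This is the probability of reaching 92 but not 94, conditional on being alive at 91: (l_92 − l_94) / l_91.
= (11343 − 3131) / 15958 = 8212 / 15958 = 0.514601.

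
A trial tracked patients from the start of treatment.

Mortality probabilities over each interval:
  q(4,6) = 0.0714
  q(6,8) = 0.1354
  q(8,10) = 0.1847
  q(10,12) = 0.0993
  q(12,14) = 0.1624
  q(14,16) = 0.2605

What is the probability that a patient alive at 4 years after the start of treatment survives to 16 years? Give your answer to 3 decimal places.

Survival from 4 to 16 is the product of surviving each interval: (1 − 0.0714) × (1 − 0.1354) × (1 − 0.1847) × (1 − 0.0993) × (1 − 0.1624) × (1 − 0.2605).
= 0.9286 × 0.8646 × 0.8153 × 0.9007 × 0.8376 × 0.7395 = 0.365188.

0.365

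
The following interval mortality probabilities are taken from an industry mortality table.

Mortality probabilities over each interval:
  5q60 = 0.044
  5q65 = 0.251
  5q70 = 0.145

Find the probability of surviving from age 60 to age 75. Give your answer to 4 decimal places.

Chaining the interval survival probabilities: (1 − 0.044) × (1 − 0.251) × (1 − 0.145).
= 0.956 × 0.749 × 0.855 = 0.612218.

0.6122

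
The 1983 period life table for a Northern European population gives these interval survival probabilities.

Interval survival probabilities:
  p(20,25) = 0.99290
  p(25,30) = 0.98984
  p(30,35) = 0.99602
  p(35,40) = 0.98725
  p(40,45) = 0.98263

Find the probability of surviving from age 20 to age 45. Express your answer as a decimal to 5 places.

0.94963

Chaining the interval survival probabilities: 0.99290 × 0.98984 × 0.99602 × 0.98725 × 0.98263.
= 0.949633.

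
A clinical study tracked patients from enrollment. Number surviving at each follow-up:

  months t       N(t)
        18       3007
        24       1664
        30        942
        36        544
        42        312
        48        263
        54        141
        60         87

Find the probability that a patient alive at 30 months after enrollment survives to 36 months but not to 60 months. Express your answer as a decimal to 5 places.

This is the probability of reaching 36 but not 60, conditional on being alive at 30: (N(36) − N(60)) / N(30).
= (544 − 87) / 942 = 457 / 942 = 0.485138.

0.48514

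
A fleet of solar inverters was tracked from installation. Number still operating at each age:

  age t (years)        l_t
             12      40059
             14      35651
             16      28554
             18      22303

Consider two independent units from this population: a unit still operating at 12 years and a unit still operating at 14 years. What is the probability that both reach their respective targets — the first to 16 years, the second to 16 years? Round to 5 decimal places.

0.57090

p₁ = l_16/l_12 = 28554/40059 = 0.712799; p₂ = l_16/l_14 = 28554/35651 = 0.800931.
P(both) = p₁ × p₂ = 0.712799 × 0.800931 = 0.570903.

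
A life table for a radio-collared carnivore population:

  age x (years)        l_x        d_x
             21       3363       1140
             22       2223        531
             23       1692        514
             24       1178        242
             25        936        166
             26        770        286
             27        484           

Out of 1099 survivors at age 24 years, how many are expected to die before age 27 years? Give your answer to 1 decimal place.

The relevant probability is 1 − 484/1178 = 0.589134.
Expected number = 1099 × 0.589134 = 647.5.

647.5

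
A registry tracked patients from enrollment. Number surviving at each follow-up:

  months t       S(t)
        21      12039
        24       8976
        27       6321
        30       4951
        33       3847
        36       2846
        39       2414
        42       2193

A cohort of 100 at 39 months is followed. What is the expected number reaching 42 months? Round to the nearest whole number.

91

The relevant probability is 2193/2414 = 0.908451.
Expected number = 100 × 0.908451 = 91.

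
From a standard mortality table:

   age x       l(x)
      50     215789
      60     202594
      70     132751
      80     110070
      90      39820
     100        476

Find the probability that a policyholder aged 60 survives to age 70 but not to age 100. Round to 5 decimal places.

This is the probability of reaching 70 but not 100, conditional on being alive at 60: (l(70) − l(100)) / l(60).
= (132751 − 476) / 202594 = 132275 / 202594 = 0.652907.

0.65291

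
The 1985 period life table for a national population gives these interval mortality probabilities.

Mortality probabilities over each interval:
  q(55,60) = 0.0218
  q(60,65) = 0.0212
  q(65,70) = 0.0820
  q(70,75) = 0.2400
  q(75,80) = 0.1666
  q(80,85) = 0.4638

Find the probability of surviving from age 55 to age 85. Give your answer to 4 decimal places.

0.2985

Chaining the interval survival probabilities: (1 − 0.0218) × (1 − 0.0212) × (1 − 0.0820) × (1 − 0.2400) × (1 − 0.1666) × (1 − 0.4638).
= 0.9782 × 0.9788 × 0.9180 × 0.7600 × 0.8334 × 0.5362 = 0.298510.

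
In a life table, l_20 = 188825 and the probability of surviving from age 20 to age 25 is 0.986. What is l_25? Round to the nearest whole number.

l_25 = l_20 × p = 188825 × 0.986 = 186181.

186181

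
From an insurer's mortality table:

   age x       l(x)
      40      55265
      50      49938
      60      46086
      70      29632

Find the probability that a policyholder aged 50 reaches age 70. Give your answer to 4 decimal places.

0.5934

The conditional survival probability is l(70)/l(50) = 29632/49938 = 0.593376.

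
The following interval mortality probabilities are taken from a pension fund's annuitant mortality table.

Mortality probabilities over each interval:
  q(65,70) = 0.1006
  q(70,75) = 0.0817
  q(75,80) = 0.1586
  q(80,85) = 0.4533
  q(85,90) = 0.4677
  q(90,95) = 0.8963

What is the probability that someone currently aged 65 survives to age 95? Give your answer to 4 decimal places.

Survival from 65 to 95 is the product of surviving each interval: (1 − 0.1006) × (1 − 0.0817) × (1 − 0.1586) × (1 − 0.4533) × (1 − 0.4677) × (1 − 0.8963).
= 0.8994 × 0.9183 × 0.8414 × 0.5467 × 0.5323 × 0.1037 = 0.020971.

0.0210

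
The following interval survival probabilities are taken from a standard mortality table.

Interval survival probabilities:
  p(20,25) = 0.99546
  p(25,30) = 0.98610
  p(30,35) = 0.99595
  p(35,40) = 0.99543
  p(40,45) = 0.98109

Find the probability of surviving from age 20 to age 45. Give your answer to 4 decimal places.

P(survive 20→45) = 0.99546 × 0.98610 × 0.99595 × 0.99543 × 0.98109.
= 0.954777.

0.9548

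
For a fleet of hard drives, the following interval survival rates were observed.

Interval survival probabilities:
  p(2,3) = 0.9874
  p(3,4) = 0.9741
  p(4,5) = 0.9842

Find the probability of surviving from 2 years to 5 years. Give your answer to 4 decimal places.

0.9466

P(survive 2→5) = 0.9874 × 0.9741 × 0.9842.
= 0.946629.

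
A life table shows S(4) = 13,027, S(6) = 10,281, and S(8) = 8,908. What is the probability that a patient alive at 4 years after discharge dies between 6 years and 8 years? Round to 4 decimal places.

This is the probability of reaching 6 but not 8, conditional on being alive at 4: (S(6) − S(8)) / S(4).
= (10,281 − 8,908) / 13,027 = 1,373 / 13,027 = 0.105396.

0.1054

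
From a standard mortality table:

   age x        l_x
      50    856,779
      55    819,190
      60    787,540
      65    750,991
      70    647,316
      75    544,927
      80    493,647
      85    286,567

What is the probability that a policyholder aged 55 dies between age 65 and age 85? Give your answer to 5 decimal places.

We want 10|20q55 = (l_65 − l_85)/l_55.
This is the probability of reaching 65 but not 85, conditional on being alive at 55: (l_65 − l_85) / l_55.
= (750,991 − 286,567) / 819,190 = 464,424 / 819,190 = 0.566931.

0.56693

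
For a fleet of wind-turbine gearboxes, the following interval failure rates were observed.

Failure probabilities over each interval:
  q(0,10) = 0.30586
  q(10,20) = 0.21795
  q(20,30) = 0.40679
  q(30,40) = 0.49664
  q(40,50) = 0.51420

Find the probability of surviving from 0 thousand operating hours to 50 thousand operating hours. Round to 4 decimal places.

Chaining the interval survival probabilities: (1 − 0.30586) × (1 − 0.21795) × (1 − 0.40679) × (1 − 0.49664) × (1 − 0.51420).
= 0.69414 × 0.78205 × 0.59321 × 0.50336 × 0.48580 = 0.078746.

0.0787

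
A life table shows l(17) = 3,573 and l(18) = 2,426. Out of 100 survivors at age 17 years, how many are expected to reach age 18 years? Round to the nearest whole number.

68

The relevant probability is 2,426/3,573 = 0.678981.
Expected number = 100 × 0.678981 = 68.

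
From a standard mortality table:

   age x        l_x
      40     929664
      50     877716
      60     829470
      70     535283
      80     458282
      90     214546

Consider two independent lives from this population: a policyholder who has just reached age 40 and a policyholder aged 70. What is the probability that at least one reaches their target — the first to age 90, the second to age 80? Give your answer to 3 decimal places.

p₁ = l_90/l_40 = 214546/929664 = 0.230778; p₂ = l_80/l_70 = 458282/535283 = 0.856149.
P(at least one) = 1 − (1−p₁)(1−p₂) = 1 − 0.769222 × 0.143851 = 0.889347.

0.889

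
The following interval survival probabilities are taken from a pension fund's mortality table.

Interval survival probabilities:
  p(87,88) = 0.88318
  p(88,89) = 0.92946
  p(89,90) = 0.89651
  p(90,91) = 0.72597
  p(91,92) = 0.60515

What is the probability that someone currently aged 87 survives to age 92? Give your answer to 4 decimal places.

P(survive 87→92) = 0.88318 × 0.92946 × 0.89651 × 0.72597 × 0.60515.
= 0.323308.

0.3233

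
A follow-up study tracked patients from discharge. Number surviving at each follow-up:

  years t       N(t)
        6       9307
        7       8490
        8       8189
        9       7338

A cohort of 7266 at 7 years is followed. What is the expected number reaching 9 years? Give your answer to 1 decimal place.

The relevant probability is 7338/8490 = 0.864311.
Expected number = 7266 × 0.864311 = 6280.1.

6280.1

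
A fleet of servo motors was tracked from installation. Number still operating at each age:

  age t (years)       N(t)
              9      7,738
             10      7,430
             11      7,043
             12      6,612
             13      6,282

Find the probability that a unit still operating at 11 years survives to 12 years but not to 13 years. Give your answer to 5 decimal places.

This is the probability of reaching 12 but not 13, conditional on being operational at 11: (N(12) − N(13)) / N(11).
= (6,612 − 6,282) / 7,043 = 330 / 7,043 = 0.046855.

0.04686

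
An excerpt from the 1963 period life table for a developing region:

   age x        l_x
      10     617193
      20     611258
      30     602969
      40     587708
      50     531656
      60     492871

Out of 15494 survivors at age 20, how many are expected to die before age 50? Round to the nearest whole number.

The relevant probability is 1 − 531656/611258 = 0.130227.
Expected number = 15494 × 0.130227 = 2018.

2018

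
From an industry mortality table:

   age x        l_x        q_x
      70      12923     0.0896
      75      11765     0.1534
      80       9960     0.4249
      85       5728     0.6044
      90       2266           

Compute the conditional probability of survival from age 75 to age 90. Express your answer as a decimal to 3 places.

We want 15p75 = l_90/l_75.
The conditional survival probability is l_90/l_75 = 2266/11765 = 0.192605.

0.193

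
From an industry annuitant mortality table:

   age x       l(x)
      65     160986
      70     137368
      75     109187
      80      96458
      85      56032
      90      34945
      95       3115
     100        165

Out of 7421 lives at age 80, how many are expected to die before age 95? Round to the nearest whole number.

7181

The relevant probability is 1 − 3115/96458 = 0.967706.
Expected number = 7421 × 0.967706 = 7181.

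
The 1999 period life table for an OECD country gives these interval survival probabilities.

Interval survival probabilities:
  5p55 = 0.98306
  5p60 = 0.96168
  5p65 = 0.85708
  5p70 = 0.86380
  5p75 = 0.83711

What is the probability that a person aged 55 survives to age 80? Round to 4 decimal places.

Survival from 55 to 80 is the product of surviving each interval: 0.98306 × 0.96168 × 0.85708 × 0.86380 × 0.83711.
= 0.585906.

0.5859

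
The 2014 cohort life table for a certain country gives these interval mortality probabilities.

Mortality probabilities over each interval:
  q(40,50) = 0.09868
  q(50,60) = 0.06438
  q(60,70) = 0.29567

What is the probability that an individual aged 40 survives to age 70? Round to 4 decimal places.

0.5940

The overall survival probability is (1 − 0.09868) × (1 − 0.06438) × (1 − 0.29567).
= 0.90132 × 0.93562 × 0.70433 = 0.593957.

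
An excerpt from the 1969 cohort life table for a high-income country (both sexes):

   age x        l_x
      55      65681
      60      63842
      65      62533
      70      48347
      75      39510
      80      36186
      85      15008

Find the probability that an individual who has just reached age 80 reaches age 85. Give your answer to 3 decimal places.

0.415

The conditional survival probability is l_85/l_80 = 15008/36186 = 0.414746.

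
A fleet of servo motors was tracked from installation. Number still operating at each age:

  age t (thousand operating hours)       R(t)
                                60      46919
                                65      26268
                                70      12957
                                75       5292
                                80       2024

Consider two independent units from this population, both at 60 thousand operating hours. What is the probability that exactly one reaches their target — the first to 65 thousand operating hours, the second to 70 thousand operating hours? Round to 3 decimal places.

0.527

p₁ = R(65)/R(60) = 26268/46919 = 0.559858; p₂ = R(70)/R(60) = 12957/46919 = 0.276157.
P(exactly one) = p₁(1−p₂) + (1−p₁)p₂ = 0.405249 + 0.121548 = 0.526798.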